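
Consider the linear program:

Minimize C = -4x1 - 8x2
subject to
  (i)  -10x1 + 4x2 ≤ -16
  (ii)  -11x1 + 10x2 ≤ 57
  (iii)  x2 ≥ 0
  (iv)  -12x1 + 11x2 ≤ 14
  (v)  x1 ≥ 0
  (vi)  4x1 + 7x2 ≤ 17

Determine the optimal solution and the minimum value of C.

Vertices and C = -4x1 - 8x2:
  (8/5, 0) → C = -32/5
  (90/43, 53/43) → C = -784/43
  (17/4, 0) → C = -17

The optimum lies where -10x1 + 4x2 = -16 and 4x1 + 7x2 = 17.
Solving simultaneously gives x1 = 90/43, x2 = 53/43.

x1 = 90/43, x2 = 53/43, minimum C = -784/43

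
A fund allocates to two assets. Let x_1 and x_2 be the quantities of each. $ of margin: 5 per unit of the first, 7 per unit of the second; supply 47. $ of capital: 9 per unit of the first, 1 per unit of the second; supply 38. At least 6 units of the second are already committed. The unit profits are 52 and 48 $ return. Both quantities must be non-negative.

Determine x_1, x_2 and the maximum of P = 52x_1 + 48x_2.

Feasible corners and P = 52x_1 + 48x_2:
  (0, 47/7) → P = 2256/7
  (0, 6) → P = 288
  (1, 6) → P = 340

The binding constraints are 5x_1 + 7x_2 = 47 and x_2 = 6.
Solving simultaneously gives x_1 = 1, x_2 = 6.

x_1 = 1, x_2 = 6, maximum P = 340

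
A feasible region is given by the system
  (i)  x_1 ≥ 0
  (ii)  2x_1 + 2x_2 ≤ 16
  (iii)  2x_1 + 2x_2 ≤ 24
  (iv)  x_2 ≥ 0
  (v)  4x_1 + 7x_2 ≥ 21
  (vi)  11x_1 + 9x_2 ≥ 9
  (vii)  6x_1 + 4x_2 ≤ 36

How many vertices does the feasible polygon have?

5

Pairwise boundary intersections that survive every other constraint:
  (0, 8)
  (0, 3)
  (2, 6)
  (21/4, 0)
  (6, 0)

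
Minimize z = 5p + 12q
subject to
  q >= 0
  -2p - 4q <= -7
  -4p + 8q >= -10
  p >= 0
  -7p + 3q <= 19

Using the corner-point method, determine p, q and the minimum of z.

The feasible region is unbounded (it extends along (2, 1), (3, 7)), but z strictly increases along every unbounded feasible direction, so there is no improving ray and the minimum is attained at a vertex.

p = 3, q = 1/4, minimum z = 18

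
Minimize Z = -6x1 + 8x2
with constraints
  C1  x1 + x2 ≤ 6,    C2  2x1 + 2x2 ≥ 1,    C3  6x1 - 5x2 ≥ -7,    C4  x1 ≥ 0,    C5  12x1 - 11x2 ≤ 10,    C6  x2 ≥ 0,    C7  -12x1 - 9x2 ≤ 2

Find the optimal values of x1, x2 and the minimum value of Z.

x1 = 5/6, x2 = 0, minimum Z = -5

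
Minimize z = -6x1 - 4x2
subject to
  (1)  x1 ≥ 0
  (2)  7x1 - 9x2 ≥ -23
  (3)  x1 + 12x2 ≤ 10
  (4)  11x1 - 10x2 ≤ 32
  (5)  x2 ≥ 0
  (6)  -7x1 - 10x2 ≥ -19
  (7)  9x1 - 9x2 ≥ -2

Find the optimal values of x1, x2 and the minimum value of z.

x1 = 19/7, x2 = 0, minimum z = -114/7

Feasible corners and z = -6x1 - 4x2:
  (0, 0) → z = 0
  (0, 2/9) → z = -8/9
  (64/37, 51/74) → z = -486/37
  (22/39, 92/117) → z = -764/117
  (19/7, 0) → z = -114/7

At the optimal vertex, x2 = 0 and -7x1 - 10x2 = -19.
Solving simultaneously gives x1 = 19/7, x2 = 0.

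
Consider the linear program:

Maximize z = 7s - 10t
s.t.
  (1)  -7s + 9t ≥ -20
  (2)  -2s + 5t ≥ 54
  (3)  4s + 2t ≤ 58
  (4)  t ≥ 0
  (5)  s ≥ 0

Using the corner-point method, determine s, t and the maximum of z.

Corner points and z = 7s - 10t:
  (91/12, 83/6) → z = -341/4
  (0, 54/5) → z = -108
  (0, 29) → z = -290

The optimum lies where -2s + 5t = 54 and 4s + 2t = 58.
Solving simultaneously gives s = 91/12, t = 83/6.

s = 91/12, t = 83/6, maximum z = -341/4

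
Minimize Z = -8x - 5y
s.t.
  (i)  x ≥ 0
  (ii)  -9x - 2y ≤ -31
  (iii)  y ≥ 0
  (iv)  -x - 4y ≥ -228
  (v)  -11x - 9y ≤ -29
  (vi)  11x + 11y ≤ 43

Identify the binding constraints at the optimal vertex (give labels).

(iii) and (vi)

Feasible corners and Z = -8x - 5y:
  (31/9, 0) → Z = -248/9
  (255/77, 46/77) → Z = -2270/77
  (43/11, 0) → Z = -344/11

The minimum is at (43/11, 0). Substituting into each constraint, equality holds for (iii) and (vi); the remaining constraints have slack.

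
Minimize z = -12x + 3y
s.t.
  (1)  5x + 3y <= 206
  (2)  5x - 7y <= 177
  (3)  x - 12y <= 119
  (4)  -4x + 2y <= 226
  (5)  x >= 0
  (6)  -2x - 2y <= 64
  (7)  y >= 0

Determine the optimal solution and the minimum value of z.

Feasible corners and z = -12x + 3y:
  (1973/50, 29/10) → z = -23241/50
  (0, 206/3) → z = 206
  (177/5, 0) → z = -2124/5
  (0, 0) → z = 0

x = 1973/50, y = 29/10, minimum z = -23241/50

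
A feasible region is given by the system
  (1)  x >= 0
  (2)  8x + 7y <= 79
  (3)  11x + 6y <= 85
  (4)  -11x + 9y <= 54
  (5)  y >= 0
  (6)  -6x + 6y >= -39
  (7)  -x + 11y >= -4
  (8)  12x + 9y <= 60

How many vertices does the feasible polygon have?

Pairwise boundary intersections that survive every other constraint:
  (0, 6)
  (0, 0)
  (6/23, 436/69)
  (4, 0)
  (232/47, 4/47)

5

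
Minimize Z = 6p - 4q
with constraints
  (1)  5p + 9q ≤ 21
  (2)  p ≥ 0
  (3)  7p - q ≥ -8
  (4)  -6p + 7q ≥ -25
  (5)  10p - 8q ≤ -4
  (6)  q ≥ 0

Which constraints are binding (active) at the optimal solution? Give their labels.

Feasible corners and Z = 6p - 4q:
  (0, 7/3) → Z = -28/3
  (66/65, 23/13) → Z = -64/65
  (0, 1/2) → Z = -2

The minimum is at (0, 7/3). Substituting into each constraint, equality holds for (1) and (2); the remaining constraints have slack.

(1) and (2)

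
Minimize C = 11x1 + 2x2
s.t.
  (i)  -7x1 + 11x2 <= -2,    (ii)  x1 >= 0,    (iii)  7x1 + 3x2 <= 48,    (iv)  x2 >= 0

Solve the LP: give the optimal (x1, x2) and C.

x1 = 2/7, x2 = 0, minimum C = 22/7

Feasible corners and C = 11x1 + 2x2:
  (267/49, 23/7) → C = 3259/49
  (2/7, 0) → C = 22/7
  (48/7, 0) → C = 528/7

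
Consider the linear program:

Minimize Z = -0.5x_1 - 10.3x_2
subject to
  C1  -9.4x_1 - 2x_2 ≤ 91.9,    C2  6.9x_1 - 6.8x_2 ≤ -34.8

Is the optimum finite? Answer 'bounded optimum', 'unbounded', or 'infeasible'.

unbounded

From the feasible point (-17363/1943, -30699/7772), moving in the direction (6.8, 6.9) keeps every constraint satisfied while Z decreases without bound.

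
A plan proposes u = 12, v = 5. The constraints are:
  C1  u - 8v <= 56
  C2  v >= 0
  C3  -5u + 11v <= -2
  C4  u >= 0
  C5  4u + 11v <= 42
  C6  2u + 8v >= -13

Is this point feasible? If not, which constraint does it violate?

not feasible — violates C5

Constraint C5: 4u + 11v = 103, which is not ≤ 42. All other constraints are satisfied.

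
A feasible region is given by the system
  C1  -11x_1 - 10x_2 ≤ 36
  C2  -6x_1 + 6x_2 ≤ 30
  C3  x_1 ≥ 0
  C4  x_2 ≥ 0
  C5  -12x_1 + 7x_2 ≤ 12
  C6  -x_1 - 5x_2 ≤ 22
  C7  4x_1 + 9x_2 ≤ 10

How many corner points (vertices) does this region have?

3

Pairwise boundary intersections that survive every other constraint:
  (0, 0)
  (0, 10/9)
  (5/2, 0)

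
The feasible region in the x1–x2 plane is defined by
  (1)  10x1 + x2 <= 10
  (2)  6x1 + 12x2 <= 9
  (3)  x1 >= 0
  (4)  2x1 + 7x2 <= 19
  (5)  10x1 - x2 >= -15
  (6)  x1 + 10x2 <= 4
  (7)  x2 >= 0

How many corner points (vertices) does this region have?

5

Of the 21 pairwise boundary intersections, those satisfying every inequality are:
  (37/38, 5/19)
  (1, 0)
  (7/8, 5/16)
  (0, 2/5)
  (0, 0)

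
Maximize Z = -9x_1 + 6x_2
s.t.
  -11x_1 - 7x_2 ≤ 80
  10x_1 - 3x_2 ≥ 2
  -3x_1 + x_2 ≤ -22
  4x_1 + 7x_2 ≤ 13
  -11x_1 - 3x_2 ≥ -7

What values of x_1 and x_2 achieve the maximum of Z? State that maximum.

Corner points and Z = -9x_1 + 6x_2:
  (37/16, -241/16) → Z = -1779/16
  (289/44, -87/4) → Z = -8343/44
  (73/20, -221/20) → Z = -1983/20

x_1 = 73/20, x_2 = -221/20, maximum Z = -1983/20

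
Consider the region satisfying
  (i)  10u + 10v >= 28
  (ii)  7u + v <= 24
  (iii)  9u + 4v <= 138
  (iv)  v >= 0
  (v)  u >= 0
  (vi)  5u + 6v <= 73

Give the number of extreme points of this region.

The feasible vertices (each the meet of two boundaries and inside every other half-plane) are:
  (14/5, 0)
  (0, 14/5)
  (24/7, 0)
  (71/37, 391/37)
  (0, 73/6)

5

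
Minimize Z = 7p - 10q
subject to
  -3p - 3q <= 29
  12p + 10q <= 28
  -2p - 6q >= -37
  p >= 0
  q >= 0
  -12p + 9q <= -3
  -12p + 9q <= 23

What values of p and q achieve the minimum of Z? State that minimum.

The optimum lies where 12p + 10q = 28 and -12p + 9q = -3.
Solving simultaneously gives p = 47/38, q = 25/19.

p = 47/38, q = 25/19, minimum Z = -9/2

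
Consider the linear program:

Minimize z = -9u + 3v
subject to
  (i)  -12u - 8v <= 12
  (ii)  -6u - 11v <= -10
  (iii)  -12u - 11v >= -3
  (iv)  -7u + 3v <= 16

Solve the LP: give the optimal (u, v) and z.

Corner points and z = -9u + 3v:
  (-7/6, 17/11) → z = 333/22
  (-146/95, 166/95) → z = 1812/95
  (-167/113, 213/113) → z = 2142/113

The optimum lies where -6u - 11v = -10 and -12u - 11v = -3.
Solving simultaneously gives u = -7/6, v = 17/11.

u = -7/6, v = 17/11, minimum z = 333/22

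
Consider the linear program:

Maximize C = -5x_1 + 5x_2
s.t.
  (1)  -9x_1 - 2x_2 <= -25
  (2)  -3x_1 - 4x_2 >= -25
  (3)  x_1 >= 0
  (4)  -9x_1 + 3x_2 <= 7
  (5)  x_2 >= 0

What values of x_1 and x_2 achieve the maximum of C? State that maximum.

Corner points and C = -5x_1 + 5x_2:
  (5/3, 5) → C = 50/3
  (25/9, 0) → C = -125/9
  (25/3, 0) → C = -125/3

The binding constraints are -9x_1 - 2x_2 = -25 and -3x_1 - 4x_2 = -25.
Solving simultaneously gives x_1 = 5/3, x_2 = 5.

x_1 = 5/3, x_2 = 5, maximum C = 50/3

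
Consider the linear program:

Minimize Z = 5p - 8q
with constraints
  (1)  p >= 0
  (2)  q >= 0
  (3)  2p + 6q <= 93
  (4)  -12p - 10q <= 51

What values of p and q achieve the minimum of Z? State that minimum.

p = 0, q = 31/2, minimum Z = -124

Feasible corners and Z = 5p - 8q:
  (0, 0) → Z = 0
  (0, 31/2) → Z = -124
  (93/2, 0) → Z = 465/2

The binding constraints are p = 0 and 2p + 6q = 93.
Solving simultaneously gives p = 0, q = 31/2.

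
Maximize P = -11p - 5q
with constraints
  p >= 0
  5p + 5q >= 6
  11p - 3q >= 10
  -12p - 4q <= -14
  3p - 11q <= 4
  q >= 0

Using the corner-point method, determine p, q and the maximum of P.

Extreme points and P = -11p - 5q:
  (23/20, 1/20) → P = -129/10
  (6/5, 0) → P = -66/5
  (41/40, 17/40) → P = -67/5
  (4/3, 0) → P = -44/3
The feasible region is unbounded (it extends along (11, 3), (3, 11)), but P strictly decreases along every unbounded feasible direction, so there is no improving ray and the maximum is attained at a vertex.

p = 23/20, q = 1/20, maximum P = -129/10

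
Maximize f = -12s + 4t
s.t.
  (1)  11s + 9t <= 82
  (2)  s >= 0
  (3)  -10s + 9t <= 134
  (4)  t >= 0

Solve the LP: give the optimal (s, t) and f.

s = 0, t = 82/9, maximum f = 328/9

Vertices and f = -12s + 4t:
  (0, 82/9) → f = 328/9
  (82/11, 0) → f = -984/11
  (0, 0) → f = 0

The binding constraints are 11s + 9t = 82 and s = 0.
Solving simultaneously gives s = 0, t = 82/9.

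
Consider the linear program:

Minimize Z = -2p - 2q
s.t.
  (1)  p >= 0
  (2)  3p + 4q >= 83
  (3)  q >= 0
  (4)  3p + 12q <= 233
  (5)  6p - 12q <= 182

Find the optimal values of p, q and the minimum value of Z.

p = 415/9, q = 71/9, minimum Z = -108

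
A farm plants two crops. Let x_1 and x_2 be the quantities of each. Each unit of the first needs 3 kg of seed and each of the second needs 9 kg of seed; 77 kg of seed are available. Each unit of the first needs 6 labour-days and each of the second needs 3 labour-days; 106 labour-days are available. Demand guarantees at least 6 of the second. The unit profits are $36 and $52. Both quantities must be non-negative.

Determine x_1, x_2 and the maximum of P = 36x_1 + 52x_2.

x_1 = 23/3, x_2 = 6, maximum P = 588

Extreme points and P = 36x_1 + 52x_2:
  (0, 77/9) → P = 4004/9
  (0, 6) → P = 312
  (23/3, 6) → P = 588

At the optimal vertex, 3x_1 + 9x_2 = 77 and x_2 = 6.
Solving simultaneously gives x_1 = 23/3, x_2 = 6.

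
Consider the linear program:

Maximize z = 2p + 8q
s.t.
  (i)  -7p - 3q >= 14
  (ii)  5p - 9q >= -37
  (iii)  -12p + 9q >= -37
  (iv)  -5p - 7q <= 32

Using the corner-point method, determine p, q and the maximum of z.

Corner points and z = 2p + 8q:
  (-79/26, 63/26) → z = 173/13
  (-5/33, -427/99) → z = -3446/99
  (-547/80, 5/16) → z = -447/40
  (-29/129, -569/129) → z = -4610/129

At the optimal vertex, -7p - 3q = 14 and 5p - 9q = -37.
Solving simultaneously gives p = -79/26, q = 63/26.

p = -79/26, q = 63/26, maximum z = 173/13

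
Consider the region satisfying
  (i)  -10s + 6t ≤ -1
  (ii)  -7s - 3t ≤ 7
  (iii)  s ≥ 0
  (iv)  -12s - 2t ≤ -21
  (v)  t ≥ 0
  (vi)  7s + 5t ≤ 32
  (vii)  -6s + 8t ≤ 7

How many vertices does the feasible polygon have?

Intersecting each pair of boundary lines and keeping only the points that satisfy every inequality leaves:
  (7/4, 0)
  (77/54, 35/18)
  (32/7, 0)
  (221/86, 241/86)

4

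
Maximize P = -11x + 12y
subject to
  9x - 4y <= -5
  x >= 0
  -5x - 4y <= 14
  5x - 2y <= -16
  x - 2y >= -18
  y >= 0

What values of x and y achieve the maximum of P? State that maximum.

x = 0, y = 9, maximum P = 108

Corner points and P = -11x + 12y:
  (0, 8) → P = 96
  (0, 9) → P = 108
  (1/2, 37/4) → P = 211/2

At the optimal vertex, x = 0 and x - 2y = -18.
Solving simultaneously gives x = 0, y = 9.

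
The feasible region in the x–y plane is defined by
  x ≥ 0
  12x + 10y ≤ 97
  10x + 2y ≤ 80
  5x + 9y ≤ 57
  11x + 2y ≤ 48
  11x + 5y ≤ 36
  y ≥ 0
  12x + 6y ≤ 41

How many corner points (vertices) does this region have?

5

The feasible vertices (each the meet of two boundaries and inside every other half-plane) are:
  (0, 19/3)
  (0, 0)
  (9/26, 479/78)
  (36/11, 0)
  (11/6, 19/6)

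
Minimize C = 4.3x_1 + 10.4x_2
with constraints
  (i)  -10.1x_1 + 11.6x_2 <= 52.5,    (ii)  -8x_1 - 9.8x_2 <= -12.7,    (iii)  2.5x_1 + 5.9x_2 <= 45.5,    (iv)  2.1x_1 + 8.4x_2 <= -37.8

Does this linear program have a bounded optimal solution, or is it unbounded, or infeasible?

unbounded

From the feasible point (1136/111, -1567/222), moving in the direction (5.9, -2.5) keeps every constraint satisfied while C decreases without bound.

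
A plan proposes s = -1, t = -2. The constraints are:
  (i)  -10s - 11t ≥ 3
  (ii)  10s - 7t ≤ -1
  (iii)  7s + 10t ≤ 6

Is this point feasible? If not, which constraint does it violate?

Constraint (ii): 10s - 7t = 4, which is not ≤ -1. All other constraints are satisfied.

not feasible — violates (ii)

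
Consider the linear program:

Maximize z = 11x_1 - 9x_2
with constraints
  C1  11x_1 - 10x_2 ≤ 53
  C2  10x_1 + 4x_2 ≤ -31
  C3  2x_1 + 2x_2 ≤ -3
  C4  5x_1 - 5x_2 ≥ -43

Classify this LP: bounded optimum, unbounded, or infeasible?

Feasible corners and z = 11x_1 - 9x_2:
  (-49/72, -871/144) → z = 6761/144
  (-25/6, 8/3) → z = -419/6
  (-101/20, 71/20) → z = -175/2
The feasible region has finitely many vertices and no improving ray; the maximum is 6761/144 at (-49/72, -871/144).

bounded optimum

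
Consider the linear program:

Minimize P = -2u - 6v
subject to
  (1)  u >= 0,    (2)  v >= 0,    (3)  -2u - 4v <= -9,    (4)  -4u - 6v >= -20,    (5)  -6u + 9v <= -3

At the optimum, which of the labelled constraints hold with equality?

Corner points and P = -2u - 6v:
  (9/2, 0) → P = -9
  (5, 0) → P = -10
  (31/14, 8/7) → P = -79/7
  (11/4, 3/2) → P = -29/2

The minimum is at (11/4, 3/2). Substituting into each constraint, equality holds for (4) and (5); the remaining constraints have slack.

(4) and (5)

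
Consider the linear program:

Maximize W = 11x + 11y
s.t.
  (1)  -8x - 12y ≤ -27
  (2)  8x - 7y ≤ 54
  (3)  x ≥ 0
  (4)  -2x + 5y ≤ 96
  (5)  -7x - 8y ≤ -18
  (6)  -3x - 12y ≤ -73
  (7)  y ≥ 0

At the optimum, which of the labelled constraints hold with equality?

Corner points and W = 11x + 11y:
  (471/13, 438/13) → W = 9999/13
  (1159/117, 422/117) → W = 5797/39
  (0, 96/5) → W = 1056/5
  (0, 73/12) → W = 803/12

The maximum is at (471/13, 438/13). Substituting into each constraint, equality holds for (2) and (4); the remaining constraints have slack.

(2) and (4)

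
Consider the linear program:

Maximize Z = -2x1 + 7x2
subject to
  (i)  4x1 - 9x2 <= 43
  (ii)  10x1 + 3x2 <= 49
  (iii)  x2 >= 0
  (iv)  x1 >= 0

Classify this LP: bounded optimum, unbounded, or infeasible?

Feasible corners and Z = -2x1 + 7x2:
  (49/10, 0) → Z = -49/5
  (0, 49/3) → Z = 343/3
  (0, 0) → Z = 0
The feasible region has finitely many vertices and no improving ray; the maximum is 343/3 at (0, 49/3).

bounded optimum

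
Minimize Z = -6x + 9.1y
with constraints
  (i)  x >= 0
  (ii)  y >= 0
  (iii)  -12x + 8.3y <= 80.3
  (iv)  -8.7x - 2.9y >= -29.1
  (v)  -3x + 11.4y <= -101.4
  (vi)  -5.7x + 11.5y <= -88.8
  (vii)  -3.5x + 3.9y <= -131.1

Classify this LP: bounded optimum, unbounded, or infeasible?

infeasible

The boundaries x = 0 and -3.5x + 3.9y = -131.1 meet at (0, -437/13), but that point violates y ≥ 0. Every candidate vertex is excluded by some other constraint, so the feasible region is empty.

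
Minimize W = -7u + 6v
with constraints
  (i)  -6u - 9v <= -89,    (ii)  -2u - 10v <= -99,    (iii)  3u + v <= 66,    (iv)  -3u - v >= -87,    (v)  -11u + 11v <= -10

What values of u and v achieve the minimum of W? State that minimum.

u = 561/28, v = 165/28, minimum W = -2937/28

Feasible corners and W = -7u + 6v:
  (561/28, 165/28) → W = -2937/28
  (1189/132, 1069/132) → W = -1909/132
  (184/11, 174/11) → W = -244/11

At the optimal vertex, -2u - 10v = -99 and 3u + v = 66.
Solving simultaneously gives u = 561/28, v = 165/28.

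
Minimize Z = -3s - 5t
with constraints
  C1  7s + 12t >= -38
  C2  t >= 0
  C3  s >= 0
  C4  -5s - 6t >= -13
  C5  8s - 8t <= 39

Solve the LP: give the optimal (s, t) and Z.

s = 0, t = 13/6, minimum Z = -65/6

At the optimal vertex, s = 0 and -5s - 6t = -13.
Solving simultaneously gives s = 0, t = 13/6.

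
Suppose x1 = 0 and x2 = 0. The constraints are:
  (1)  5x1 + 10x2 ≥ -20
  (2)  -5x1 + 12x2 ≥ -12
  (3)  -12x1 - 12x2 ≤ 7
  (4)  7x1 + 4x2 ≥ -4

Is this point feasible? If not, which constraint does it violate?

(1): 0 ≥ -20 ✓
(2): 0 ≥ -12 ✓
(3): 0 ≤ 7 ✓
(4): 0 ≥ -4 ✓

feasible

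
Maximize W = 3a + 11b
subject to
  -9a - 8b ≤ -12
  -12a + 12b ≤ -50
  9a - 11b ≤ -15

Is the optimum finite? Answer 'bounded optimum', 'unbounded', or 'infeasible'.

From the feasible point (365/12, 105/4), moving in the direction (11, 9) keeps every constraint satisfied while W increases without bound.

unbounded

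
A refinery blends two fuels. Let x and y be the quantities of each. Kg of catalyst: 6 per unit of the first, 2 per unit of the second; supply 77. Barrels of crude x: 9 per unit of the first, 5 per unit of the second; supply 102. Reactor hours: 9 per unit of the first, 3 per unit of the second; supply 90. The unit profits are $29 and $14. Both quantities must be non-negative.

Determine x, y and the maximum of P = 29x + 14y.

x = 8, y = 6, maximum P = 316

Vertices and P = 29x + 14y:
  (0, 0) → P = 0
  (0, 102/5) → P = 1428/5
  (10, 0) → P = 290
  (8, 6) → P = 316

At the optimal vertex, 9x + 5y = 102 and 9x + 3y = 90.
Solving simultaneously gives x = 8, y = 6.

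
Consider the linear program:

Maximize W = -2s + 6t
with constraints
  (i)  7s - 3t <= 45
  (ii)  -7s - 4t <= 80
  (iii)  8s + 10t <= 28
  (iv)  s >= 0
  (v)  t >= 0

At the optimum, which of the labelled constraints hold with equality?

(iii) and (iv)

Vertices and W = -2s + 6t:
  (0, 14/5) → W = 84/5
  (7/2, 0) → W = -7
  (0, 0) → W = 0

The maximum is at (0, 14/5). Substituting into each constraint, equality holds for (iii) and (iv); the remaining constraints have slack.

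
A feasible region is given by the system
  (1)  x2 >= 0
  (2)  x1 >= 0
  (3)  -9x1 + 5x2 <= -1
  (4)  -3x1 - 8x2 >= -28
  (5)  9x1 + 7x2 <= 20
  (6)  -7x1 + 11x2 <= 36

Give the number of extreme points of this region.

Pairwise boundary intersections that survive every other constraint:
  (1/9, 0)
  (20/9, 0)
  (107/108, 19/12)

3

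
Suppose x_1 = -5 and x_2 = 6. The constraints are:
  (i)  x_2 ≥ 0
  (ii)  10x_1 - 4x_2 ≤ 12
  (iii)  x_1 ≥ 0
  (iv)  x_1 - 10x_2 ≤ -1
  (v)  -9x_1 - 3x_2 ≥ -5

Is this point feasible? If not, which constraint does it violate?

not feasible — violates (iii)

Constraint (iii): x_1 = -5, which is not ≥ 0. All other constraints are satisfied.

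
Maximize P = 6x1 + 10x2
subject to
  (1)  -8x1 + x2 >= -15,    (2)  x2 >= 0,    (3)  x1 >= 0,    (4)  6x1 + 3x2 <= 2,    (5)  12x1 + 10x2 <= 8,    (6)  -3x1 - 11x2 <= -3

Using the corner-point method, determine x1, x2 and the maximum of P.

x1 = 0, x2 = 2/3, maximum P = 20/3

Extreme points and P = 6x1 + 10x2:
  (0, 2/3) → P = 20/3
  (0, 3/11) → P = 30/11
  (13/57, 4/19) → P = 66/19

The binding constraints are x1 = 0 and 6x1 + 3x2 = 2.
Solving simultaneously gives x1 = 0, x2 = 2/3.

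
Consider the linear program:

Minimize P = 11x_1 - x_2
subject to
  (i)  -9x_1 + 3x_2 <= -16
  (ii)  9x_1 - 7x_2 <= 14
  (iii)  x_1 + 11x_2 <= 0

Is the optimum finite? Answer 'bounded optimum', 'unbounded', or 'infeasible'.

The boundaries -9x_1 + 3x_2 = -16 and 9x_1 - 7x_2 = 14 meet at (35/18, 1/2), but that point violates x_1 + 11x_2 ≤ 0. Every candidate vertex is excluded by some other constraint, so the feasible region is empty.

infeasible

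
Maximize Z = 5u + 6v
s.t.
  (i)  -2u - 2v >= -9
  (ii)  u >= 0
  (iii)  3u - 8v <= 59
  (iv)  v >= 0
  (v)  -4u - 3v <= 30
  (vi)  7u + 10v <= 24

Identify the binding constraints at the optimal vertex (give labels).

(iv) and (vi)

Corner points and Z = 5u + 6v:
  (0, 0) → Z = 0
  (0, 12/5) → Z = 72/5
  (24/7, 0) → Z = 120/7

The maximum is at (24/7, 0). Substituting into each constraint, equality holds for (iv) and (vi); the remaining constraints have slack.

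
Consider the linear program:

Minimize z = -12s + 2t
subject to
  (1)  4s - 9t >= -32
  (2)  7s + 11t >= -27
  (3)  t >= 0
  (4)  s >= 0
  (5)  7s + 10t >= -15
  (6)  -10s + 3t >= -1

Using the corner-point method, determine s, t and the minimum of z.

s = 35/26, t = 54/13, minimum z = -102/13

Corner points and z = -12s + 2t:
  (0, 32/9) → z = 64/9
  (35/26, 54/13) → z = -102/13
  (0, 0) → z = 0
  (1/10, 0) → z = -6/5

At the optimal vertex, 4s - 9t = -32 and -10s + 3t = -1.
Solving simultaneously gives s = 35/26, t = 54/13.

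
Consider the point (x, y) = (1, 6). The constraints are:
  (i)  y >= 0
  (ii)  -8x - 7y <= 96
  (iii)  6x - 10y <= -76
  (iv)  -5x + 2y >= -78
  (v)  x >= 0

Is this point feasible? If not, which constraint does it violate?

not feasible — violates (iii)

Constraint (iii): 6x - 10y = -54, which is not ≤ -76. All other constraints are satisfied.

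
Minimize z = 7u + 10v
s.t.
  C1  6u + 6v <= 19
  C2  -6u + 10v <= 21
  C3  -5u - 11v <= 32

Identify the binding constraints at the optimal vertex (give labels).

Feasible corners and z = 7u + 10v:
  (2/3, 5/2) → z = 89/3
  (401/36, -287/36) → z = -7/4
  (-19/4, -3/4) → z = -163/4

The minimum is at (-19/4, -3/4). Substituting into each constraint, equality holds for C2 and C3; the remaining constraints have slack.

C2 and C3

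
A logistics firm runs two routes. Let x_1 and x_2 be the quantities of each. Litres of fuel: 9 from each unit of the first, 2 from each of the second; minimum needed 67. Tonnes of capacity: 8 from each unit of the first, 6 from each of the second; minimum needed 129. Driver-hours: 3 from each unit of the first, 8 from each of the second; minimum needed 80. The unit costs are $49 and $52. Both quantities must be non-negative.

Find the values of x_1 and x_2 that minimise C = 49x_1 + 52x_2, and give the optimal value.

x_1 = 12, x_2 = 11/2, minimum C = 874

Extreme points and C = 49x_1 + 52x_2:
  (0, 67/2) → C = 1742
  (80/3, 0) → C = 3920/3
  (72/19, 625/38) → C = 19778/19
  (12, 11/2) → C = 874
The feasible region is unbounded (it extends along (0, 1), (1, 0)), but C strictly increases along every unbounded feasible direction, so there is no improving ray and the minimum is attained at a vertex.

The optimum lies where 8x_1 + 6x_2 = 129 and 3x_1 + 8x_2 = 80.
Solving simultaneously gives x_1 = 12, x_2 = 11/2.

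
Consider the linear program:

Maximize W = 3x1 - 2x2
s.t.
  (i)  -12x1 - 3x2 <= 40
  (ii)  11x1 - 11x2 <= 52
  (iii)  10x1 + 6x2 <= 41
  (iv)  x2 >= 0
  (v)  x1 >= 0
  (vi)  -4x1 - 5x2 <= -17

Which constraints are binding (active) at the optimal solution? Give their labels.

(iii) and (vi)

Feasible corners and W = 3x1 - 2x2:
  (0, 41/6) → W = -41/3
  (103/26, 3/13) → W = 297/26
  (0, 17/5) → W = -34/5

The maximum is at (103/26, 3/13). Substituting into each constraint, equality holds for (iii) and (vi); the remaining constraints have slack.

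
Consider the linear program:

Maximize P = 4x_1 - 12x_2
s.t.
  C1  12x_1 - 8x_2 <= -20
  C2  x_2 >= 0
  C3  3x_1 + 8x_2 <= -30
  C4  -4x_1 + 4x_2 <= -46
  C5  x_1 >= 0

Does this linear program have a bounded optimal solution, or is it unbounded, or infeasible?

The boundaries -4x_1 + 4x_2 = -46 and x_1 = 0 meet at (0, -23/2), but that point violates 12x_1 - 8x_2 ≤ -20. Every candidate vertex is excluded by some other constraint, so the feasible region is empty.

infeasible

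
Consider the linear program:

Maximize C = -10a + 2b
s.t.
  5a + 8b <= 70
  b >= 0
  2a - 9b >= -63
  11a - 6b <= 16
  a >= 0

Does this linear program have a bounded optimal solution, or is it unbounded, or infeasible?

Vertices and C = -10a + 2b:
  (126/61, 455/61) → C = -350/61
  (274/59, 345/59) → C = -2050/59
  (16/11, 0) → C = -160/11
  (0, 0) → C = 0
  (0, 7) → C = 14
The feasible region has finitely many vertices and no improving ray; the maximum is 14 at (0, 7).

bounded optimum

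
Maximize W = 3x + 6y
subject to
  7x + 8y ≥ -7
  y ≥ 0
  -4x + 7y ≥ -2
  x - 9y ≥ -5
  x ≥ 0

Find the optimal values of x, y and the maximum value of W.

Vertices and W = 3x + 6y:
  (1/2, 0) → W = 3/2
  (0, 0) → W = 0
  (53/29, 22/29) → W = 291/29
  (0, 5/9) → W = 10/3

x = 53/29, y = 22/29, maximum W = 291/29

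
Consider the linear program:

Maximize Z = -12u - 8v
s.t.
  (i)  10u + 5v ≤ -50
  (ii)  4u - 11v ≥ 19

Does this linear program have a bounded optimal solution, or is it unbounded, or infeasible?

From the feasible point (-7/2, -3), moving in the direction (5, -10) keeps every constraint satisfied while Z increases without bound.

unbounded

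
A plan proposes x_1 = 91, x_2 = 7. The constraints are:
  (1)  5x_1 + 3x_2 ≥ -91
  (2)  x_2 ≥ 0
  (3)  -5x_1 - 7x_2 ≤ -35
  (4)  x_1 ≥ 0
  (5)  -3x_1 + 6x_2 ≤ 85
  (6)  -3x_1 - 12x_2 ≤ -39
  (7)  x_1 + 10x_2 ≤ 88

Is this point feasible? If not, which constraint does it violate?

not feasible — violates (7)

Constraint (7): x_1 + 10x_2 = 161, which is not ≤ 88. All other constraints are satisfied.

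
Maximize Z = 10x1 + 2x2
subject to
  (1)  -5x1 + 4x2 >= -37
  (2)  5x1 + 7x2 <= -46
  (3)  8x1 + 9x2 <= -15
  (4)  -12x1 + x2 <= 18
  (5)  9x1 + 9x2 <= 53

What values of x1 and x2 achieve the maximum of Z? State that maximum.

x1 = 15/11, x2 = -83/11, maximum Z = -16/11

Extreme points and Z = 10x1 + 2x2:
  (15/11, -83/11) → Z = -16/11
  (-109/43, -534/43) → Z = -2158/43
  (-172/89, -462/89) → Z = -2644/89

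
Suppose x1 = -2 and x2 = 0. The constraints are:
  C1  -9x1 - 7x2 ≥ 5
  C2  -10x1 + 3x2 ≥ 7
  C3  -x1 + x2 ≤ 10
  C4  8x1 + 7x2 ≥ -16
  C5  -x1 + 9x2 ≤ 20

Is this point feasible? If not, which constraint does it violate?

C1: 18 ≥ 5 ✓
C2: 20 ≥ 7 ✓
C3: 2 ≤ 10 ✓
C4: -16 ≥ -16 ✓
C5: 2 ≤ 20 ✓

feasible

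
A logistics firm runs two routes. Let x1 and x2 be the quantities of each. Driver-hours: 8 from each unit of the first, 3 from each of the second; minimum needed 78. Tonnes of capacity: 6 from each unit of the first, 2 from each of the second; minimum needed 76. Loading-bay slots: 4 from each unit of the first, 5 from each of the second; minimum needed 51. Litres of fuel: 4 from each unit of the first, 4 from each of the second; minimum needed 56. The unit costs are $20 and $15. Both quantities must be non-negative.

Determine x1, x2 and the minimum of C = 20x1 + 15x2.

Extreme points and C = 20x1 + 15x2:
  (0, 38) → C = 570
  (14, 0) → C = 280
  (12, 2) → C = 270
The feasible region is unbounded (it extends along (0, 1), (1, 0)), but C strictly increases along every unbounded feasible direction, so there is no improving ray and the minimum is attained at a vertex.

The binding constraints are 6x1 + 2x2 = 76 and 4x1 + 4x2 = 56.
Solving simultaneously gives x1 = 12, x2 = 2.

x1 = 12, x2 = 2, minimum C = 270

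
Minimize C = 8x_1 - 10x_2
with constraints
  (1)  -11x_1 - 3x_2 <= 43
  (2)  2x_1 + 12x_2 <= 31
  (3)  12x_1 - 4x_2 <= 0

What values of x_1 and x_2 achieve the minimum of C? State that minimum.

Vertices and C = 8x_1 - 10x_2:
  (-29/6, 61/18) → C = -653/9
  (-43/20, -129/20) → C = 473/10
  (31/38, 93/38) → C = -341/19

At the optimal vertex, -11x_1 - 3x_2 = 43 and 2x_1 + 12x_2 = 31.
Solving simultaneously gives x_1 = -29/6, x_2 = 61/18.

x_1 = -29/6, x_2 = 61/18, minimum C = -653/9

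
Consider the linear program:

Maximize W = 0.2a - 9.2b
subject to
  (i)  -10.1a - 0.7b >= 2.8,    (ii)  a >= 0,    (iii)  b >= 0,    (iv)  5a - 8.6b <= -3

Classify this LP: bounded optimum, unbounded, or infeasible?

The boundaries -10.1a - 0.7b = 2.8 and 5a - 8.6b = -3 meet at (-1309/4518, 815/4518), but that point violates a ≥ 0. Every candidate vertex is excluded by some other constraint, so the feasible region is empty.

infeasible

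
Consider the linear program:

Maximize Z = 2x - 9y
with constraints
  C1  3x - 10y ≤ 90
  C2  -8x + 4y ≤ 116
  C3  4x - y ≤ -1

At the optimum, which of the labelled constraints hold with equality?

Corner points and Z = 2x - 9y:
  (-380/17, -267/17) → Z = 1643/17
  (-100/37, -363/37) → Z = 3067/37
  (14, 57) → Z = -485

The maximum is at (-380/17, -267/17). Substituting into each constraint, equality holds for C1 and C2; the remaining constraints have slack.

C1 and C2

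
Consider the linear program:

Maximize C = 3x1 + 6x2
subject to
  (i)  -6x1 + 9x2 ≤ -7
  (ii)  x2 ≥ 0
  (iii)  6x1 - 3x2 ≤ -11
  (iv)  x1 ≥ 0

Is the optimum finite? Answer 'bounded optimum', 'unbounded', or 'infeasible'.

The boundaries -6x1 + 9x2 = -7 and x2 = 0 meet at (7/6, 0), but that point violates 6x1 - 3x2 ≤ -11. Every candidate vertex is excluded by some other constraint, so the feasible region is empty.

infeasible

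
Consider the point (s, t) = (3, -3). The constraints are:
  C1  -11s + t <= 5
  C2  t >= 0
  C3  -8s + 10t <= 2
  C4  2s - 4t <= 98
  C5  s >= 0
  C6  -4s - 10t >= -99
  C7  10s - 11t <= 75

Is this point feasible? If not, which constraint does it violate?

not feasible — violates C2

Constraint C2: t = -3, which is not ≥ 0. All other constraints are satisfied.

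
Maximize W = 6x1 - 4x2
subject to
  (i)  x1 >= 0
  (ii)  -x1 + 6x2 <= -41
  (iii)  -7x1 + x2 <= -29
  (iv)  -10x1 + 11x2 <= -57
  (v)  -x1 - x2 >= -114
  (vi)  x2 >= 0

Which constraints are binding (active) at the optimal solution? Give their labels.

(v) and (vi)

Feasible corners and W = 6x1 - 4x2:
  (725/7, 73/7) → W = 4058/7
  (41, 0) → W = 246
  (114, 0) → W = 684

The maximum is at (114, 0). Substituting into each constraint, equality holds for (v) and (vi); the remaining constraints have slack.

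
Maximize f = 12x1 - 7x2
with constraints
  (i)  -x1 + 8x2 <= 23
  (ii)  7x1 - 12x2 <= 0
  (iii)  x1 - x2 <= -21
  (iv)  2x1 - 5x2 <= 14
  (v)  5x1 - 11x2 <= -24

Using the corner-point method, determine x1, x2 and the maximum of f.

x1 = -145/7, x2 = 2/7, maximum f = -1754/7

Vertices and f = 12x1 - 7x2:
  (-145/7, 2/7) → f = -1754/7
  (-69/2, -27/2) → f = -639/2
  (-274/3, -118/3) → f = -2462/3
The feasible region is unbounded (it extends along (-8, -1), (-5, -2)), but f strictly decreases along every unbounded feasible direction, so there is no improving ray and the maximum is attained at a vertex.

The optimum lies where -x1 + 8x2 = 23 and x1 - x2 = -21.
Solving simultaneously gives x1 = -145/7, x2 = 2/7.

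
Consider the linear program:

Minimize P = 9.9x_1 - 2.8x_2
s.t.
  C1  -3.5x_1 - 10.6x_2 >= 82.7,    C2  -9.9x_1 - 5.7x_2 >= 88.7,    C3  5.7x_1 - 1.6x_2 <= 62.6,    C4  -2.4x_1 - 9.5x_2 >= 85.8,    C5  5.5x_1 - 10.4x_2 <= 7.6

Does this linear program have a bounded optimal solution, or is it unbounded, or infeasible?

unbounded

From the feasible point (-11716/1103, -7002/1103), moving in the direction (-10.4, -5.5) keeps every constraint satisfied while P decreases without bound.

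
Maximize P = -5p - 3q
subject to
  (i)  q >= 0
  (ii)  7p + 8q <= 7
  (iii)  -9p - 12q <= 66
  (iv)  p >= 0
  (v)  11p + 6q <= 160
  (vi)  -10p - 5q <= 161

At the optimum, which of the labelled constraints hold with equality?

(i) and (iv)

Feasible corners and P = -5p - 3q:
  (1, 0) → P = -5
  (0, 0) → P = 0
  (0, 7/8) → P = -21/8

The maximum is at (0, 0). Substituting into each constraint, equality holds for (i) and (iv); the remaining constraints have slack.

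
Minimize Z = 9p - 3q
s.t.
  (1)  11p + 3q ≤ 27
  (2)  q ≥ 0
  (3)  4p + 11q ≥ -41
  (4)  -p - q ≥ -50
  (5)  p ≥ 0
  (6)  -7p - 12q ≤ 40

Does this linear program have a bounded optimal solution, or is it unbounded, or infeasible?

Vertices and Z = 9p - 3q:
  (27/11, 0) → Z = 243/11
  (0, 9) → Z = -27
  (0, 0) → Z = 0
The feasible region has finitely many vertices and no improving ray; the minimum is -27 at (0, 9).

bounded optimum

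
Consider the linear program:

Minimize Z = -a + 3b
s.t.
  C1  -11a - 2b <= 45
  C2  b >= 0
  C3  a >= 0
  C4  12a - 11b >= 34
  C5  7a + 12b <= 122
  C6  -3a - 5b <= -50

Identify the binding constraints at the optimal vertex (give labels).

Corner points and Z = -a + 3b:
  (122/7, 0) → Z = -122/7
  (50/3, 0) → Z = -50/3
  (1750/221, 1226/221) → Z = 1928/221
  (240/31, 166/31) → Z = 258/31

The minimum is at (122/7, 0). Substituting into each constraint, equality holds for C2 and C5; the remaining constraints have slack.

C2 and C5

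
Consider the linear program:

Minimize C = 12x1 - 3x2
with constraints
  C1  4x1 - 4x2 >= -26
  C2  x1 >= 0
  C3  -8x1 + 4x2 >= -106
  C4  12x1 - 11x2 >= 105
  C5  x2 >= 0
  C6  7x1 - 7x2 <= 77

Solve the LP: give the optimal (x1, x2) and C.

x1 = 35/4, x2 = 0, minimum C = 105

Corner points and C = 12x1 - 3x2:
  (373/20, 54/5) → C = 957/5
  (31/2, 9/2) → C = 345/2
  (35/4, 0) → C = 105
  (11, 0) → C = 132

At the optimal vertex, 12x1 - 11x2 = 105 and x2 = 0.
Solving simultaneously gives x1 = 35/4, x2 = 0.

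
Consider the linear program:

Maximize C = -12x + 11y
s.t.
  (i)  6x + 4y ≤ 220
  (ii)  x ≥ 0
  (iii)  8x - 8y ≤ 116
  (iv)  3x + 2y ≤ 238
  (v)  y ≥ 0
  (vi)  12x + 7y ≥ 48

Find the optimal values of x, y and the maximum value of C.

x = 0, y = 55, maximum C = 605

Corner points and C = -12x + 11y:
  (0, 55) → C = 605
  (139/5, 133/10) → C = -1873/10
  (0, 48/7) → C = 528/7
  (29/2, 0) → C = -174
  (4, 0) → C = -48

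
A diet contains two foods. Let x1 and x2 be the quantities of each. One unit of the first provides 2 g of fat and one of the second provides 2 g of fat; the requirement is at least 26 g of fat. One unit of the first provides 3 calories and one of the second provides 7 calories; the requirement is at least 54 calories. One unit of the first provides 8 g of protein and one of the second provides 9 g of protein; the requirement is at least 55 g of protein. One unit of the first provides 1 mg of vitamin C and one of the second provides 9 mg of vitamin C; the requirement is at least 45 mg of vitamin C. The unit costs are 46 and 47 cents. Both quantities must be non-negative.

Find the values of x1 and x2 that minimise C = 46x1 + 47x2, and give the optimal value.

Feasible corners and C = 46x1 + 47x2:
  (0, 13) → C = 611
  (45, 0) → C = 2070
  (9, 4) → C = 602
The feasible region is unbounded (it extends along (0, 1), (1, 0)), but C strictly increases along every unbounded feasible direction, so there is no improving ray and the minimum is attained at a vertex.

x1 = 9, x2 = 4, minimum C = 602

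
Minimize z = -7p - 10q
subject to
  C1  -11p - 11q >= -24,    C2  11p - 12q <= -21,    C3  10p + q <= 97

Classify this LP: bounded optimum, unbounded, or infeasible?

unbounded

From the feasible point (57/253, 45/23), moving in the direction (-11, 11) keeps every constraint satisfied while z decreases without bound.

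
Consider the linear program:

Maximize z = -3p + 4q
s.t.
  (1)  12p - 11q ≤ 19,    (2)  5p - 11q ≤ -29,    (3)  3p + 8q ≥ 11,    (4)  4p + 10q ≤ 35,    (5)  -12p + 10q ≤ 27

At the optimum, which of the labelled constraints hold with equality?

Vertices and z = -3p + 4q:
  (95/94, 291/94) → z = 879/94
  (-7/82, 213/82) → z = 873/82
  (1/2, 33/10) → z = 117/10

The maximum is at (1/2, 33/10). Substituting into each constraint, equality holds for (4) and (5); the remaining constraints have slack.

(4) and (5)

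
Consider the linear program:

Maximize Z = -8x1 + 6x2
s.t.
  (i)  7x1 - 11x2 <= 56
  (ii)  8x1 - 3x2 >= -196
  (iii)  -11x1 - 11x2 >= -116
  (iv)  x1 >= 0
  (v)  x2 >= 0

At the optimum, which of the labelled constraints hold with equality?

(iii) and (iv)

Vertices and Z = -8x1 + 6x2:
  (86/9, 98/99) → Z = -6980/99
  (8, 0) → Z = -64
  (0, 116/11) → Z = 696/11
  (0, 0) → Z = 0

The maximum is at (0, 116/11). Substituting into each constraint, equality holds for (iii) and (iv); the remaining constraints have slack.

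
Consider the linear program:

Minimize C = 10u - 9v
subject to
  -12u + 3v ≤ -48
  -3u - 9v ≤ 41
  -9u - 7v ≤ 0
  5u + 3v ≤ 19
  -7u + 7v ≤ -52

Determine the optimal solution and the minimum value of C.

u = 13/4, v = -117/28, minimum C = 1963/28

Vertices and C = 10u - 9v:
  (287/60, -123/20) → C = 6191/60
  (49/6, -131/18) → C = 883/6
  (13/4, -117/28) → C = 1963/28
  (289/56, -127/56) → C = 4033/56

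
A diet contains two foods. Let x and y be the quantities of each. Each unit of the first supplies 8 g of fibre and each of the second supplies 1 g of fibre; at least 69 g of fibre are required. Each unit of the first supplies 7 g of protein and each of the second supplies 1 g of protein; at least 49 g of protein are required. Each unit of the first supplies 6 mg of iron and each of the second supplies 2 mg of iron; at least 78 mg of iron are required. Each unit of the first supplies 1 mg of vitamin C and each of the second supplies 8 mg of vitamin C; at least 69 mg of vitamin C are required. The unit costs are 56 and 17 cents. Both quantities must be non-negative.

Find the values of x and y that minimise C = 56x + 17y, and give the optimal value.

The feasible region is unbounded (it extends along (0, 1), (1, 0)), but C strictly increases along every unbounded feasible direction, so there is no improving ray and the minimum is attained at a vertex.

The optimum lies where 8x + y = 69 and 6x + 2y = 78.
Solving simultaneously gives x = 6, y = 21.

x = 6, y = 21, minimum C = 693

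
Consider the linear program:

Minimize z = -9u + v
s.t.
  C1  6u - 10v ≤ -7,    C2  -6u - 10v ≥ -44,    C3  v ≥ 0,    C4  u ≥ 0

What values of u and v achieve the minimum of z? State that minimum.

Feasible corners and z = -9u + v:
  (37/12, 51/20) → z = -126/5
  (0, 7/10) → z = 7/10
  (0, 22/5) → z = 22/5

u = 37/12, v = 51/20, minimum z = -126/5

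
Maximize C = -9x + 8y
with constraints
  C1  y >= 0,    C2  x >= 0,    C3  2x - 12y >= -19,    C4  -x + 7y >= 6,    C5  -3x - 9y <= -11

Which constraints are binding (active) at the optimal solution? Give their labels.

Extreme points and C = -9x + 8y:
  (0, 19/12) → C = 38/3
  (0, 11/9) → C = 88/9
  (23/30, 29/30) → C = 5/6
The feasible region is unbounded (it extends along (7, 1), (6, 1)), but C strictly decreases along every unbounded feasible direction, so there is no improving ray and the maximum is attained at a vertex.

The maximum is at (0, 19/12). Substituting into each constraint, equality holds for C2 and C3; the remaining constraints have slack.

C2 and C3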